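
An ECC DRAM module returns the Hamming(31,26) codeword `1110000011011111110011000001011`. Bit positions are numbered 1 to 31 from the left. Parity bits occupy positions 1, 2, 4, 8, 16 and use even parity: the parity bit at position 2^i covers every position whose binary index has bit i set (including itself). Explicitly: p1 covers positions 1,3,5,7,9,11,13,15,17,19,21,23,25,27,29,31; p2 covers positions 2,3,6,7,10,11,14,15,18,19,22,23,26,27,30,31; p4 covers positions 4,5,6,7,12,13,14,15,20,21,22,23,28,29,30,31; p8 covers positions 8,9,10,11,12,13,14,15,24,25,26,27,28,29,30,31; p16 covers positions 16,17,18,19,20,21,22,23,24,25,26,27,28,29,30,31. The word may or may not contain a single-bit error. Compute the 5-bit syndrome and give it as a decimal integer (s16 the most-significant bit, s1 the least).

14

s1: b1⊕b3⊕b5⊕b7⊕b9⊕b11⊕b13⊕b15⊕b17⊕b19⊕b21⊕b23⊕b25⊕b27⊕b29⊕b31 = 1⊕1⊕0⊕0⊕1⊕0⊕1⊕1⊕1⊕0⊕1⊕0⊕0⊕0⊕0⊕1 = 0
s2: b2⊕b3⊕b6⊕b7⊕b10⊕b11⊕b14⊕b15⊕b18⊕b19⊕b22⊕b23⊕b26⊕b27⊕b30⊕b31 = 1⊕1⊕0⊕0⊕1⊕0⊕1⊕1⊕1⊕0⊕1⊕0⊕0⊕0⊕1⊕1 = 1
s4: b4⊕b5⊕b6⊕b7⊕b12⊕b13⊕b14⊕b15⊕b20⊕b21⊕b22⊕b23⊕b28⊕b29⊕b30⊕b31 = 0⊕0⊕0⊕0⊕1⊕1⊕1⊕1⊕0⊕1⊕1⊕0⊕1⊕0⊕1⊕1 = 1
s8: b8⊕b9⊕b10⊕b11⊕b12⊕b13⊕b14⊕b15⊕b24⊕b25⊕b26⊕b27⊕b28⊕b29⊕b30⊕b31 = 0⊕1⊕1⊕0⊕1⊕1⊕1⊕1⊕0⊕0⊕0⊕0⊕1⊕0⊕1⊕1 = 1
s16: b16⊕b17⊕b18⊕b19⊕b20⊕b21⊕b22⊕b23⊕b24⊕b25⊕b26⊕b27⊕b28⊕b29⊕b30⊕b31 = 1⊕1⊕1⊕0⊕0⊕1⊕1⊕0⊕0⊕0⊕0⊕0⊕1⊕0⊕1⊕1 = 0
Syndrome (s16...s1) = 01110 → position 14.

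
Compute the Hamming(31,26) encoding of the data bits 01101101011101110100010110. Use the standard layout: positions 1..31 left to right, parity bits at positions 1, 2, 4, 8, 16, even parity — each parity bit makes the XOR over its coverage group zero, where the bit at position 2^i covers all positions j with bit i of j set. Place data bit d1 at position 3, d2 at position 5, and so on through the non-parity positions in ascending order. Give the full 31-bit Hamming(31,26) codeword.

Place data bits at non-power-of-two positions: b3=0, b5=1, b6=1, b7=0, b9=1, b10=1, b11=0, b12=1, b13=0, b14=1, b15=1, b17=1, b18=0, b19=1, b20=1, b21=1, b22=0, b23=1, b24=0, b25=0, b26=0, b27=1, b28=0, b29=1, b30=1, b31=0.
p1 = XOR of data positions {3,5,7,9,11,13,15,17,19,21,23,25,27,29,31} = 0⊕1⊕0⊕1⊕0⊕0⊕1⊕1⊕1⊕1⊕1⊕0⊕1⊕1⊕0 = 1
p2 = XOR of data positions {3,6,7,10,11,14,15,18,19,22,23,26,27,30,31} = 0⊕1⊕0⊕1⊕0⊕1⊕1⊕0⊕1⊕0⊕1⊕0⊕1⊕1⊕0 = 0
p4 = XOR of data positions {5,6,7,12,13,14,15,20,21,22,23,28,29,30,31} = 1⊕1⊕0⊕1⊕0⊕1⊕1⊕1⊕1⊕0⊕1⊕0⊕1⊕1⊕0 = 0
p8 = XOR of data positions {9,10,11,12,13,14,15,24,25,26,27,28,29,30,31} = 1⊕1⊕0⊕1⊕0⊕1⊕1⊕0⊕0⊕0⊕1⊕0⊕1⊕1⊕0 = 0
p16 = XOR of data positions {17,18,19,20,21,22,23,24,25,26,27,28,29,30,31} = 1⊕0⊕1⊕1⊕1⊕0⊕1⊕0⊕0⊕0⊕1⊕0⊕1⊕1⊕0 = 0
Codeword b1..b31 = 1000110011010110101110100010110

1000110011010110101110100010110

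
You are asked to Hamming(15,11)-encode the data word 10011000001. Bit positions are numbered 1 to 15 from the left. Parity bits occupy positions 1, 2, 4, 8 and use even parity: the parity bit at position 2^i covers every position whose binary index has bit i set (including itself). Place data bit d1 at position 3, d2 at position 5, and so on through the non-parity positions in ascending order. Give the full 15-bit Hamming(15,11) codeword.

011000101000001

Place data bits at non-power-of-two positions: b3=1, b5=0, b6=0, b7=1, b9=1, b10=0, b11=0, b12=0, b13=0, b14=0, b15=1.
p1 = XOR of data positions {3,5,7,9,11,13,15} = 1⊕0⊕1⊕1⊕0⊕0⊕1 = 0
p2 = XOR of data positions {3,6,7,10,11,14,15} = 1⊕0⊕1⊕0⊕0⊕0⊕1 = 1
p4 = XOR of data positions {5,6,7,12,13,14,15} = 0⊕0⊕1⊕0⊕0⊕0⊕1 = 0
p8 = XOR of data positions {9,10,11,12,13,14,15} = 1⊕0⊕0⊕0⊕0⊕0⊕1 = 0
Codeword b1..b15 = 011000101000001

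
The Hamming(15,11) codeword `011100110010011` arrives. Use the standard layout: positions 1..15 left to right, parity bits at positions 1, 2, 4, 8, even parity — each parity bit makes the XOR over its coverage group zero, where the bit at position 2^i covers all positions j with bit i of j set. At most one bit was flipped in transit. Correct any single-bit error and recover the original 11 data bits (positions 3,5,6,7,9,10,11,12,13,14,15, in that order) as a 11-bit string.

s1: b1⊕b3⊕b5⊕b7⊕b9⊕b11⊕b13⊕b15 = 0⊕1⊕0⊕1⊕0⊕1⊕0⊕1 = 0
s2: b2⊕b3⊕b6⊕b7⊕b10⊕b11⊕b14⊕b15 = 1⊕1⊕0⊕1⊕0⊕1⊕1⊕1 = 0
s4: b4⊕b5⊕b6⊕b7⊕b12⊕b13⊕b14⊕b15 = 1⊕0⊕0⊕1⊕0⊕0⊕1⊕1 = 0
s8: b8⊕b9⊕b10⊕b11⊕b12⊕b13⊕b14⊕b15 = 1⊕0⊕0⊕1⊕0⊕0⊕1⊕1 = 0
Syndrome (s8...s1) = 0000 → position 0 (no error).
No correction needed.
Data bits at positions 3,5,6,7,9,10,11,12,13,14,15: 10010010011

10010010011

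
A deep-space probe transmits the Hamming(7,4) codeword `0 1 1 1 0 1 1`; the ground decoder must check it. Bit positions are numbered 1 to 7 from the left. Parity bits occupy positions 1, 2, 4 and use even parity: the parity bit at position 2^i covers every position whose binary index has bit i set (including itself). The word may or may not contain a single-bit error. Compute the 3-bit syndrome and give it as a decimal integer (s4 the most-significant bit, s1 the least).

4

s1: b1⊕b3⊕b5⊕b7 = 0⊕1⊕0⊕1 = 0
s2: b2⊕b3⊕b6⊕b7 = 1⊕1⊕1⊕1 = 0
s4: b4⊕b5⊕b6⊕b7 = 1⊕0⊕1⊕1 = 1
Syndrome (s4...s1) = 100 → position 4.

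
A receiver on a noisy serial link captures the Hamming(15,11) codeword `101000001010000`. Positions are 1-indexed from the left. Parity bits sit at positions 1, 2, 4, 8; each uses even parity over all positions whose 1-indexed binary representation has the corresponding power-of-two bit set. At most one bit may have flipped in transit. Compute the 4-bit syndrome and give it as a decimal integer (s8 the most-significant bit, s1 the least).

s1: b1⊕b3⊕b5⊕b7⊕b9⊕b11⊕b13⊕b15 = 1⊕1⊕0⊕0⊕1⊕1⊕0⊕0 = 0
s2: b2⊕b3⊕b6⊕b7⊕b10⊕b11⊕b14⊕b15 = 0⊕1⊕0⊕0⊕0⊕1⊕0⊕0 = 0
s4: b4⊕b5⊕b6⊕b7⊕b12⊕b13⊕b14⊕b15 = 0⊕0⊕0⊕0⊕0⊕0⊕0⊕0 = 0
s8: b8⊕b9⊕b10⊕b11⊕b12⊕b13⊕b14⊕b15 = 0⊕1⊕0⊕1⊕0⊕0⊕0⊕0 = 0
Syndrome (s8...s1) = 0000 → position 0 (no error).

0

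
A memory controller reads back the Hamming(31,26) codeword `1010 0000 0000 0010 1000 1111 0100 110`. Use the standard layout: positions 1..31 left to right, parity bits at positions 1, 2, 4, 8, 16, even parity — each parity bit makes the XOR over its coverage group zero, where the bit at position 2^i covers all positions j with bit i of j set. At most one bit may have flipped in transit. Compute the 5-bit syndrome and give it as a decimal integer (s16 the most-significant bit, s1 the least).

9

s1: b1⊕b3⊕b5⊕b7⊕b9⊕b11⊕b13⊕b15⊕b17⊕b19⊕b21⊕b23⊕b25⊕b27⊕b29⊕b31 = 1⊕1⊕0⊕0⊕0⊕0⊕0⊕1⊕1⊕0⊕1⊕1⊕0⊕0⊕1⊕0 = 1
s2: b2⊕b3⊕b6⊕b7⊕b10⊕b11⊕b14⊕b15⊕b18⊕b19⊕b22⊕b23⊕b26⊕b27⊕b30⊕b31 = 0⊕1⊕0⊕0⊕0⊕0⊕0⊕1⊕0⊕0⊕1⊕1⊕1⊕0⊕1⊕0 = 0
s4: b4⊕b5⊕b6⊕b7⊕b12⊕b13⊕b14⊕b15⊕b20⊕b21⊕b22⊕b23⊕b28⊕b29⊕b30⊕b31 = 0⊕0⊕0⊕0⊕0⊕0⊕0⊕1⊕0⊕1⊕1⊕1⊕0⊕1⊕1⊕0 = 0
s8: b8⊕b9⊕b10⊕b11⊕b12⊕b13⊕b14⊕b15⊕b24⊕b25⊕b26⊕b27⊕b28⊕b29⊕b30⊕b31 = 0⊕0⊕0⊕0⊕0⊕0⊕0⊕1⊕1⊕0⊕1⊕0⊕0⊕1⊕1⊕0 = 1
s16: b16⊕b17⊕b18⊕b19⊕b20⊕b21⊕b22⊕b23⊕b24⊕b25⊕b26⊕b27⊕b28⊕b29⊕b30⊕b31 = 0⊕1⊕0⊕0⊕0⊕1⊕1⊕1⊕1⊕0⊕1⊕0⊕0⊕1⊕1⊕0 = 0
Syndrome (s16...s1) = 01001 → position 9.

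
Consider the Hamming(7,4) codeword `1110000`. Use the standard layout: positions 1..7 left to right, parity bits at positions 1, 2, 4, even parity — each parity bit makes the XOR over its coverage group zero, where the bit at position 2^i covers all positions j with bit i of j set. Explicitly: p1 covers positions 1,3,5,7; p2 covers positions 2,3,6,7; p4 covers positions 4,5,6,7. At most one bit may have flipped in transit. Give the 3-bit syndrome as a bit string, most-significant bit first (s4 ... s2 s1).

000

s1: b1⊕b3⊕b5⊕b7 = 1⊕1⊕0⊕0 = 0
s2: b2⊕b3⊕b6⊕b7 = 1⊕1⊕0⊕0 = 0
s4: b4⊕b5⊕b6⊕b7 = 0⊕0⊕0⊕0 = 0
Syndrome (s4...s1) = 000 → position 0 (no error).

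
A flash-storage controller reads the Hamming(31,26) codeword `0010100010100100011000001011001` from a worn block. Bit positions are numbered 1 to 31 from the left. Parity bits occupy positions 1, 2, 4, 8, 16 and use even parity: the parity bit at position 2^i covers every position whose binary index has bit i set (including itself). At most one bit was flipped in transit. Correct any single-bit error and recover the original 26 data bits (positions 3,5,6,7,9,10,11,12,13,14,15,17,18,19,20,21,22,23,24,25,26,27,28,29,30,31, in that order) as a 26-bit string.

s1: b1⊕b3⊕b5⊕b7⊕b9⊕b11⊕b13⊕b15⊕b17⊕b19⊕b21⊕b23⊕b25⊕b27⊕b29⊕b31 = 0⊕1⊕1⊕0⊕1⊕1⊕0⊕0⊕0⊕1⊕0⊕0⊕1⊕1⊕0⊕1 = 0
s2: b2⊕b3⊕b6⊕b7⊕b10⊕b11⊕b14⊕b15⊕b18⊕b19⊕b22⊕b23⊕b26⊕b27⊕b30⊕b31 = 0⊕1⊕0⊕0⊕0⊕1⊕1⊕0⊕1⊕1⊕0⊕0⊕0⊕1⊕0⊕1 = 1
s4: b4⊕b5⊕b6⊕b7⊕b12⊕b13⊕b14⊕b15⊕b20⊕b21⊕b22⊕b23⊕b28⊕b29⊕b30⊕b31 = 0⊕1⊕0⊕0⊕0⊕0⊕1⊕0⊕0⊕0⊕0⊕0⊕1⊕0⊕0⊕1 = 0
s8: b8⊕b9⊕b10⊕b11⊕b12⊕b13⊕b14⊕b15⊕b24⊕b25⊕b26⊕b27⊕b28⊕b29⊕b30⊕b31 = 0⊕1⊕0⊕1⊕0⊕0⊕1⊕0⊕0⊕1⊕0⊕1⊕1⊕0⊕0⊕1 = 1
s16: b16⊕b17⊕b18⊕b19⊕b20⊕b21⊕b22⊕b23⊕b24⊕b25⊕b26⊕b27⊕b28⊕b29⊕b30⊕b31 = 0⊕0⊕1⊕1⊕0⊕0⊕0⊕0⊕0⊕1⊕0⊕1⊕1⊕0⊕0⊕1 = 0
Syndrome (s16...s1) = 01010 → position 10.
Flip bit 10: corrected codeword = 0010100011100100011000001011001
Data bits at positions 3,5,6,7,9,10,11,12,13,14,15,17,18,19,20,21,22,23,24,25,26,27,28,29,30,31: 11001110010011000001011001

11001110010011000001011001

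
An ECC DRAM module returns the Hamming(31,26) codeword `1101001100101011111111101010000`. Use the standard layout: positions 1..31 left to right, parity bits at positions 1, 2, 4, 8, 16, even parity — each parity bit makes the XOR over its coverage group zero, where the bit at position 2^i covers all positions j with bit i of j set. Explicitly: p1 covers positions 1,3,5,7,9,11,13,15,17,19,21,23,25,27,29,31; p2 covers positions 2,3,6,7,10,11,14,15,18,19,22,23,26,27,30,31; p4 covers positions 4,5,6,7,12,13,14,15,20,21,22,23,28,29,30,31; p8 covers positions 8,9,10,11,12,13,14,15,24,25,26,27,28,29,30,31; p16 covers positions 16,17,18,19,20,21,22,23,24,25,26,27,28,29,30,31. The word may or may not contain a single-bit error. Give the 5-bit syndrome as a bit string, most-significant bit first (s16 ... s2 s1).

00011

s1: b1⊕b3⊕b5⊕b7⊕b9⊕b11⊕b13⊕b15⊕b17⊕b19⊕b21⊕b23⊕b25⊕b27⊕b29⊕b31 = 1⊕0⊕0⊕1⊕0⊕1⊕1⊕1⊕1⊕1⊕1⊕1⊕1⊕1⊕0⊕0 = 1
s2: b2⊕b3⊕b6⊕b7⊕b10⊕b11⊕b14⊕b15⊕b18⊕b19⊕b22⊕b23⊕b26⊕b27⊕b30⊕b31 = 1⊕0⊕0⊕1⊕0⊕1⊕0⊕1⊕1⊕1⊕1⊕1⊕0⊕1⊕0⊕0 = 1
s4: b4⊕b5⊕b6⊕b7⊕b12⊕b13⊕b14⊕b15⊕b20⊕b21⊕b22⊕b23⊕b28⊕b29⊕b30⊕b31 = 1⊕0⊕0⊕1⊕0⊕1⊕0⊕1⊕1⊕1⊕1⊕1⊕0⊕0⊕0⊕0 = 0
s8: b8⊕b9⊕b10⊕b11⊕b12⊕b13⊕b14⊕b15⊕b24⊕b25⊕b26⊕b27⊕b28⊕b29⊕b30⊕b31 = 1⊕0⊕0⊕1⊕0⊕1⊕0⊕1⊕0⊕1⊕0⊕1⊕0⊕0⊕0⊕0 = 0
s16: b16⊕b17⊕b18⊕b19⊕b20⊕b21⊕b22⊕b23⊕b24⊕b25⊕b26⊕b27⊕b28⊕b29⊕b30⊕b31 = 1⊕1⊕1⊕1⊕1⊕1⊕1⊕1⊕0⊕1⊕0⊕1⊕0⊕0⊕0⊕0 = 0
Syndrome (s16...s1) = 00011 → position 3.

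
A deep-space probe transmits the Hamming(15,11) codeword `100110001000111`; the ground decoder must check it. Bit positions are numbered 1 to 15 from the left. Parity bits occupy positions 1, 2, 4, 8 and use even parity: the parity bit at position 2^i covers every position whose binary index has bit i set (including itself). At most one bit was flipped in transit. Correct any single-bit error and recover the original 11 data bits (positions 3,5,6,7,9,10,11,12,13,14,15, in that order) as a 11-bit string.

00001000111

s1: b1⊕b3⊕b5⊕b7⊕b9⊕b11⊕b13⊕b15 = 1⊕0⊕1⊕0⊕1⊕0⊕1⊕1 = 1
s2: b2⊕b3⊕b6⊕b7⊕b10⊕b11⊕b14⊕b15 = 0⊕0⊕0⊕0⊕0⊕0⊕1⊕1 = 0
s4: b4⊕b5⊕b6⊕b7⊕b12⊕b13⊕b14⊕b15 = 1⊕1⊕0⊕0⊕0⊕1⊕1⊕1 = 1
s8: b8⊕b9⊕b10⊕b11⊕b12⊕b13⊕b14⊕b15 = 0⊕1⊕0⊕0⊕0⊕1⊕1⊕1 = 0
Syndrome (s8...s1) = 0101 → position 5.
Flip bit 5: corrected codeword = 100100001000111
Data bits at positions 3,5,6,7,9,10,11,12,13,14,15: 00001000111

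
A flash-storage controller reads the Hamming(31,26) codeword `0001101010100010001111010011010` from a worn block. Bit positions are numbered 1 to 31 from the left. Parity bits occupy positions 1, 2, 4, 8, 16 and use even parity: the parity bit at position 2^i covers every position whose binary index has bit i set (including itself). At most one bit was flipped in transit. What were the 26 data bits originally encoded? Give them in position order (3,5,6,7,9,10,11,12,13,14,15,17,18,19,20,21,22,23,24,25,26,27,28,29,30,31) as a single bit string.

01011010011001111010011010

s1: b1⊕b3⊕b5⊕b7⊕b9⊕b11⊕b13⊕b15⊕b17⊕b19⊕b21⊕b23⊕b25⊕b27⊕b29⊕b31 = 0⊕0⊕1⊕1⊕1⊕1⊕0⊕1⊕0⊕1⊕1⊕0⊕0⊕1⊕0⊕0 = 0
s2: b2⊕b3⊕b6⊕b7⊕b10⊕b11⊕b14⊕b15⊕b18⊕b19⊕b22⊕b23⊕b26⊕b27⊕b30⊕b31 = 0⊕0⊕0⊕1⊕0⊕1⊕0⊕1⊕0⊕1⊕1⊕0⊕0⊕1⊕1⊕0 = 1
s4: b4⊕b5⊕b6⊕b7⊕b12⊕b13⊕b14⊕b15⊕b20⊕b21⊕b22⊕b23⊕b28⊕b29⊕b30⊕b31 = 1⊕1⊕0⊕1⊕0⊕0⊕0⊕1⊕1⊕1⊕1⊕0⊕1⊕0⊕1⊕0 = 1
s8: b8⊕b9⊕b10⊕b11⊕b12⊕b13⊕b14⊕b15⊕b24⊕b25⊕b26⊕b27⊕b28⊕b29⊕b30⊕b31 = 0⊕1⊕0⊕1⊕0⊕0⊕0⊕1⊕1⊕0⊕0⊕1⊕1⊕0⊕1⊕0 = 1
s16: b16⊕b17⊕b18⊕b19⊕b20⊕b21⊕b22⊕b23⊕b24⊕b25⊕b26⊕b27⊕b28⊕b29⊕b30⊕b31 = 0⊕0⊕0⊕1⊕1⊕1⊕1⊕0⊕1⊕0⊕0⊕1⊕1⊕0⊕1⊕0 = 0
Syndrome (s16...s1) = 01110 → position 14.
Flip bit 14: corrected codeword = 0001101010100110001111010011010
Data bits at positions 3,5,6,7,9,10,11,12,13,14,15,17,18,19,20,21,22,23,24,25,26,27,28,29,30,31: 01011010011001111010011010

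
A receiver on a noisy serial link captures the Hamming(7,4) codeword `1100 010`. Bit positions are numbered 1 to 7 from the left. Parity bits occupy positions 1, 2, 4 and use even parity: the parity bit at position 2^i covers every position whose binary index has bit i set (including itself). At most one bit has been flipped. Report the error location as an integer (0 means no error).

5

s1: b1⊕b3⊕b5⊕b7 = 1⊕0⊕0⊕0 = 1
s2: b2⊕b3⊕b6⊕b7 = 1⊕0⊕1⊕0 = 0
s4: b4⊕b5⊕b6⊕b7 = 0⊕0⊕1⊕0 = 1
Syndrome (s4...s1) = 101 → position 5.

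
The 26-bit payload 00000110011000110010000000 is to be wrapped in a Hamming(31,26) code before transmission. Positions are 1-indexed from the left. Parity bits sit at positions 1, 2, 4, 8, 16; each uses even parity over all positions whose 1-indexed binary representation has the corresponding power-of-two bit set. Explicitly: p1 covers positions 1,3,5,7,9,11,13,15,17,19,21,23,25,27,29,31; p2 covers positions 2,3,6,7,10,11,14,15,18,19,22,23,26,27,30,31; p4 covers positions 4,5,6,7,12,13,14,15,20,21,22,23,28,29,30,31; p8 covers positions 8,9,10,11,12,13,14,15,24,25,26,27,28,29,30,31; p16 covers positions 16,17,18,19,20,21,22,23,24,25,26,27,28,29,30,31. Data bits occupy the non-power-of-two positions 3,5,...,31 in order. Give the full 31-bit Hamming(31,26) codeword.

1000000101100111000110010000000

Place data bits at non-power-of-two positions: b3=0, b5=0, b6=0, b7=0, b9=0, b10=1, b11=1, b12=0, b13=0, b14=1, b15=1, b17=0, b18=0, b19=0, b20=1, b21=1, b22=0, b23=0, b24=1, b25=0, b26=0, b27=0, b28=0, b29=0, b30=0, b31=0.
p1 = XOR of data positions {3,5,7,9,11,13,15,17,19,21,23,25,27,29,31} = 0⊕0⊕0⊕0⊕1⊕0⊕1⊕0⊕0⊕1⊕0⊕0⊕0⊕0⊕0 = 1
p2 = XOR of data positions {3,6,7,10,11,14,15,18,19,22,23,26,27,30,31} = 0⊕0⊕0⊕1⊕1⊕1⊕1⊕0⊕0⊕0⊕0⊕0⊕0⊕0⊕0 = 0
p4 = XOR of data positions {5,6,7,12,13,14,15,20,21,22,23,28,29,30,31} = 0⊕0⊕0⊕0⊕0⊕1⊕1⊕1⊕1⊕0⊕0⊕0⊕0⊕0⊕0 = 0
p8 = XOR of data positions {9,10,11,12,13,14,15,24,25,26,27,28,29,30,31} = 0⊕1⊕1⊕0⊕0⊕1⊕1⊕1⊕0⊕0⊕0⊕0⊕0⊕0⊕0 = 1
p16 = XOR of data positions {17,18,19,20,21,22,23,24,25,26,27,28,29,30,31} = 0⊕0⊕0⊕1⊕1⊕0⊕0⊕1⊕0⊕0⊕0⊕0⊕0⊕0⊕0 = 1
Codeword b1..b31 = 1000000101100111000110010000000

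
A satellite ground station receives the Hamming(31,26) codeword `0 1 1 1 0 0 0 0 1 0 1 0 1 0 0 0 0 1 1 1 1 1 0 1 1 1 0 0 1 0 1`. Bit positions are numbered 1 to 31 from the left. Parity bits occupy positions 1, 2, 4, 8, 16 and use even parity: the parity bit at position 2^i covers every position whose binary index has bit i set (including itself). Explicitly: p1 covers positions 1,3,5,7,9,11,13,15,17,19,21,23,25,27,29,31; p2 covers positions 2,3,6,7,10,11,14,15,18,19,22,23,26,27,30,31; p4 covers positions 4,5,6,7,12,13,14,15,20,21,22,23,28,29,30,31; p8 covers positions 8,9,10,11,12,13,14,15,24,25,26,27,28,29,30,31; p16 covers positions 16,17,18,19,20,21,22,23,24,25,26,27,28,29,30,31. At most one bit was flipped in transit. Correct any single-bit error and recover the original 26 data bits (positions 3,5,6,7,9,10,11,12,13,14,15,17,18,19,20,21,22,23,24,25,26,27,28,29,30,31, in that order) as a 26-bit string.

11001010100011111011100101

s1: b1⊕b3⊕b5⊕b7⊕b9⊕b11⊕b13⊕b15⊕b17⊕b19⊕b21⊕b23⊕b25⊕b27⊕b29⊕b31 = 0⊕1⊕0⊕0⊕1⊕1⊕1⊕0⊕0⊕1⊕1⊕0⊕1⊕0⊕1⊕1 = 1
s2: b2⊕b3⊕b6⊕b7⊕b10⊕b11⊕b14⊕b15⊕b18⊕b19⊕b22⊕b23⊕b26⊕b27⊕b30⊕b31 = 1⊕1⊕0⊕0⊕0⊕1⊕0⊕0⊕1⊕1⊕1⊕0⊕1⊕0⊕0⊕1 = 0
s4: b4⊕b5⊕b6⊕b7⊕b12⊕b13⊕b14⊕b15⊕b20⊕b21⊕b22⊕b23⊕b28⊕b29⊕b30⊕b31 = 1⊕0⊕0⊕0⊕0⊕1⊕0⊕0⊕1⊕1⊕1⊕0⊕0⊕1⊕0⊕1 = 1
s8: b8⊕b9⊕b10⊕b11⊕b12⊕b13⊕b14⊕b15⊕b24⊕b25⊕b26⊕b27⊕b28⊕b29⊕b30⊕b31 = 0⊕1⊕0⊕1⊕0⊕1⊕0⊕0⊕1⊕1⊕1⊕0⊕0⊕1⊕0⊕1 = 0
s16: b16⊕b17⊕b18⊕b19⊕b20⊕b21⊕b22⊕b23⊕b24⊕b25⊕b26⊕b27⊕b28⊕b29⊕b30⊕b31 = 0⊕0⊕1⊕1⊕1⊕1⊕1⊕0⊕1⊕1⊕1⊕0⊕0⊕1⊕0⊕1 = 0
Syndrome (s16...s1) = 00101 → position 5.
Flip bit 5: corrected codeword = 0111100010101000011111011100101
Data bits at positions 3,5,6,7,9,10,11,12,13,14,15,17,18,19,20,21,22,23,24,25,26,27,28,29,30,31: 11001010100011111011100101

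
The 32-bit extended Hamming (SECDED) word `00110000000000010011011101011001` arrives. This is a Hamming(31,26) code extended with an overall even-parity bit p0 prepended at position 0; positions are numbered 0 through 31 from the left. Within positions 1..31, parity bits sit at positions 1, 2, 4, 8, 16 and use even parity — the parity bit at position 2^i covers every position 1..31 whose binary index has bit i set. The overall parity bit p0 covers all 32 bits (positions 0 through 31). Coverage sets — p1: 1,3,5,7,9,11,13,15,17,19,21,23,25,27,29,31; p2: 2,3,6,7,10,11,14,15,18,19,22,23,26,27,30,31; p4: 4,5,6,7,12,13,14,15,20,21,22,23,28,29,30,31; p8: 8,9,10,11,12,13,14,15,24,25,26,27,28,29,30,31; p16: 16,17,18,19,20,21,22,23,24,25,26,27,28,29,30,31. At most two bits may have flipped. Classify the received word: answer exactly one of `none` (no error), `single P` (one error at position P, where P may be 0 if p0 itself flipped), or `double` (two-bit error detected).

s1: b1⊕b3⊕b5⊕b7⊕b9⊕b11⊕b13⊕b15⊕b17⊕b19⊕b21⊕b23⊕b25⊕b27⊕b29⊕b31 = 0⊕1⊕0⊕0⊕0⊕0⊕0⊕1⊕0⊕1⊕1⊕1⊕1⊕1⊕0⊕1 = 0
s2: b2⊕b3⊕b6⊕b7⊕b10⊕b11⊕b14⊕b15⊕b18⊕b19⊕b22⊕b23⊕b26⊕b27⊕b30⊕b31 = 1⊕1⊕0⊕0⊕0⊕0⊕0⊕1⊕1⊕1⊕1⊕1⊕0⊕1⊕0⊕1 = 1
s4: b4⊕b5⊕b6⊕b7⊕b12⊕b13⊕b14⊕b15⊕b20⊕b21⊕b22⊕b23⊕b28⊕b29⊕b30⊕b31 = 0⊕0⊕0⊕0⊕0⊕0⊕0⊕1⊕0⊕1⊕1⊕1⊕1⊕0⊕0⊕1 = 0
s8: b8⊕b9⊕b10⊕b11⊕b12⊕b13⊕b14⊕b15⊕b24⊕b25⊕b26⊕b27⊕b28⊕b29⊕b30⊕b31 = 0⊕0⊕0⊕0⊕0⊕0⊕0⊕1⊕0⊕1⊕0⊕1⊕1⊕0⊕0⊕1 = 1
s16: b16⊕b17⊕b18⊕b19⊕b20⊕b21⊕b22⊕b23⊕b24⊕b25⊕b26⊕b27⊕b28⊕b29⊕b30⊕b31 = 0⊕0⊕1⊕1⊕0⊕1⊕1⊕1⊕0⊕1⊕0⊕1⊕1⊕0⊕0⊕1 = 1
Syndrome (s16...s1) = 11010 → position 26.
Overall parity (XOR of all 32 bits, including p0): 0⊕0⊕1⊕1⊕0⊕0⊕0⊕0⊕0⊕0⊕0⊕0⊕0⊕0⊕0⊕1⊕0⊕0⊕1⊕1⊕0⊕1⊕1⊕1⊕0⊕1⊕0⊕1⊕1⊕0⊕0⊕1 = 0
Overall=0, syndrome position=26 → double-bit error detected (uncorrectable).

double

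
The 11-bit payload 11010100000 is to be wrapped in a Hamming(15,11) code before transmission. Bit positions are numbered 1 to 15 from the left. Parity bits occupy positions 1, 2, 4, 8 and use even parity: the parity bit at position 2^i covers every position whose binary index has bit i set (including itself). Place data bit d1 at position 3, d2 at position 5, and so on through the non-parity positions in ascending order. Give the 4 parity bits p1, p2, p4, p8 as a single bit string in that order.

Place data bits at non-power-of-two positions: b3=1, b5=1, b6=0, b7=1, b9=0, b10=1, b11=0, b12=0, b13=0, b14=0, b15=0.
p1 = XOR of data positions {3,5,7,9,11,13,15} = 1⊕1⊕1⊕0⊕0⊕0⊕0 = 1
p2 = XOR of data positions {3,6,7,10,11,14,15} = 1⊕0⊕1⊕1⊕0⊕0⊕0 = 1
p4 = XOR of data positions {5,6,7,12,13,14,15} = 1⊕0⊕1⊕0⊕0⊕0⊕0 = 0
p8 = XOR of data positions {9,10,11,12,13,14,15} = 0⊕1⊕0⊕0⊕0⊕0⊕0 = 1
Parity bits p1,p2,p4,p8 = 1101

1101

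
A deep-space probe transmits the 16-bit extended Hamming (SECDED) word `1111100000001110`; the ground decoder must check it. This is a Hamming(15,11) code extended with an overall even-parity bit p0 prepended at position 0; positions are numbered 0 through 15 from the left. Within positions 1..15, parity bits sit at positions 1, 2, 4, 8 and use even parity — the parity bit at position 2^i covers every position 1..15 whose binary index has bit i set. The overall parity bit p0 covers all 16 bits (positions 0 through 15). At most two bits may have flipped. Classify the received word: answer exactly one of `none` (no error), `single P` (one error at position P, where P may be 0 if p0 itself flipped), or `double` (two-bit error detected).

s1: b1⊕b3⊕b5⊕b7⊕b9⊕b11⊕b13⊕b15 = 1⊕1⊕0⊕0⊕0⊕0⊕1⊕0 = 1
s2: b2⊕b3⊕b6⊕b7⊕b10⊕b11⊕b14⊕b15 = 1⊕1⊕0⊕0⊕0⊕0⊕1⊕0 = 1
s4: b4⊕b5⊕b6⊕b7⊕b12⊕b13⊕b14⊕b15 = 1⊕0⊕0⊕0⊕1⊕1⊕1⊕0 = 0
s8: b8⊕b9⊕b10⊕b11⊕b12⊕b13⊕b14⊕b15 = 0⊕0⊕0⊕0⊕1⊕1⊕1⊕0 = 1
Syndrome (s8...s1) = 1011 → position 11.
Overall parity (XOR of all 16 bits, including p0): 1⊕1⊕1⊕1⊕1⊕0⊕0⊕0⊕0⊕0⊕0⊕0⊕1⊕1⊕1⊕0 = 0
Overall=0, syndrome position=11 → double-bit error detected (uncorrectable).

double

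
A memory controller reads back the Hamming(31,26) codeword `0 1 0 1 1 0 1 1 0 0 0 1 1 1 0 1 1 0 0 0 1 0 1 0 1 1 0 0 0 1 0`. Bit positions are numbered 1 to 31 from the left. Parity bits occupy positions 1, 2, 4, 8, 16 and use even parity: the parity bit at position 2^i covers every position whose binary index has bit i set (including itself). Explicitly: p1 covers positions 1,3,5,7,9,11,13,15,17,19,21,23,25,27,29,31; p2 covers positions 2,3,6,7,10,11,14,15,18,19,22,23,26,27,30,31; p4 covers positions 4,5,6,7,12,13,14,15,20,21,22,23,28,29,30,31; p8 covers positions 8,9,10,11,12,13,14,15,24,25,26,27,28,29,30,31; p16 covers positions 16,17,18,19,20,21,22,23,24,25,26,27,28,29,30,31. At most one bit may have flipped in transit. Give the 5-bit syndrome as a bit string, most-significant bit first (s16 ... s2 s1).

11101

s1: b1⊕b3⊕b5⊕b7⊕b9⊕b11⊕b13⊕b15⊕b17⊕b19⊕b21⊕b23⊕b25⊕b27⊕b29⊕b31 = 0⊕0⊕1⊕1⊕0⊕0⊕1⊕0⊕1⊕0⊕1⊕1⊕1⊕0⊕0⊕0 = 1
s2: b2⊕b3⊕b6⊕b7⊕b10⊕b11⊕b14⊕b15⊕b18⊕b19⊕b22⊕b23⊕b26⊕b27⊕b30⊕b31 = 1⊕0⊕0⊕1⊕0⊕0⊕1⊕0⊕0⊕0⊕0⊕1⊕1⊕0⊕1⊕0 = 0
s4: b4⊕b5⊕b6⊕b7⊕b12⊕b13⊕b14⊕b15⊕b20⊕b21⊕b22⊕b23⊕b28⊕b29⊕b30⊕b31 = 1⊕1⊕0⊕1⊕1⊕1⊕1⊕0⊕0⊕1⊕0⊕1⊕0⊕0⊕1⊕0 = 1
s8: b8⊕b9⊕b10⊕b11⊕b12⊕b13⊕b14⊕b15⊕b24⊕b25⊕b26⊕b27⊕b28⊕b29⊕b30⊕b31 = 1⊕0⊕0⊕0⊕1⊕1⊕1⊕0⊕0⊕1⊕1⊕0⊕0⊕0⊕1⊕0 = 1
s16: b16⊕b17⊕b18⊕b19⊕b20⊕b21⊕b22⊕b23⊕b24⊕b25⊕b26⊕b27⊕b28⊕b29⊕b30⊕b31 = 1⊕1⊕0⊕0⊕0⊕1⊕0⊕1⊕0⊕1⊕1⊕0⊕0⊕0⊕1⊕0 = 1
Syndrome (s16...s1) = 11101 → position 29.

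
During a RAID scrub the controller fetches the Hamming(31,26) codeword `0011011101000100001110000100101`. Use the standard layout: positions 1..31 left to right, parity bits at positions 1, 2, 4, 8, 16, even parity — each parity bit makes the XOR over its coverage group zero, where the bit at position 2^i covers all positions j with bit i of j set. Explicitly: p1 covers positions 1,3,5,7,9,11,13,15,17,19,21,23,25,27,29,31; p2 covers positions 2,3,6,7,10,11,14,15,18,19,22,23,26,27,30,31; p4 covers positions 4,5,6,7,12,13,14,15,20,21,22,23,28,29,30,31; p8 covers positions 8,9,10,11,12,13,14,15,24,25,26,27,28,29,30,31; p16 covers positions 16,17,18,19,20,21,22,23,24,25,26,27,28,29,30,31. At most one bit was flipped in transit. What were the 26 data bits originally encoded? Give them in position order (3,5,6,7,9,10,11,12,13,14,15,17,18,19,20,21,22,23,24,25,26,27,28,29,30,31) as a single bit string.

10110100010001110000100101

s1: b1⊕b3⊕b5⊕b7⊕b9⊕b11⊕b13⊕b15⊕b17⊕b19⊕b21⊕b23⊕b25⊕b27⊕b29⊕b31 = 0⊕1⊕0⊕1⊕0⊕0⊕0⊕0⊕0⊕1⊕1⊕0⊕0⊕0⊕1⊕1 = 0
s2: b2⊕b3⊕b6⊕b7⊕b10⊕b11⊕b14⊕b15⊕b18⊕b19⊕b22⊕b23⊕b26⊕b27⊕b30⊕b31 = 0⊕1⊕1⊕1⊕1⊕0⊕1⊕0⊕0⊕1⊕0⊕0⊕1⊕0⊕0⊕1 = 0
s4: b4⊕b5⊕b6⊕b7⊕b12⊕b13⊕b14⊕b15⊕b20⊕b21⊕b22⊕b23⊕b28⊕b29⊕b30⊕b31 = 1⊕0⊕1⊕1⊕0⊕0⊕1⊕0⊕1⊕1⊕0⊕0⊕0⊕1⊕0⊕1 = 0
s8: b8⊕b9⊕b10⊕b11⊕b12⊕b13⊕b14⊕b15⊕b24⊕b25⊕b26⊕b27⊕b28⊕b29⊕b30⊕b31 = 1⊕0⊕1⊕0⊕0⊕0⊕1⊕0⊕0⊕0⊕1⊕0⊕0⊕1⊕0⊕1 = 0
s16: b16⊕b17⊕b18⊕b19⊕b20⊕b21⊕b22⊕b23⊕b24⊕b25⊕b26⊕b27⊕b28⊕b29⊕b30⊕b31 = 0⊕0⊕0⊕1⊕1⊕1⊕0⊕0⊕0⊕0⊕1⊕0⊕0⊕1⊕0⊕1 = 0
Syndrome (s16...s1) = 00000 → position 0 (no error).
No correction needed.
Data bits at positions 3,5,6,7,9,10,11,12,13,14,15,17,18,19,20,21,22,23,24,25,26,27,28,29,30,31: 10110100010001110000100101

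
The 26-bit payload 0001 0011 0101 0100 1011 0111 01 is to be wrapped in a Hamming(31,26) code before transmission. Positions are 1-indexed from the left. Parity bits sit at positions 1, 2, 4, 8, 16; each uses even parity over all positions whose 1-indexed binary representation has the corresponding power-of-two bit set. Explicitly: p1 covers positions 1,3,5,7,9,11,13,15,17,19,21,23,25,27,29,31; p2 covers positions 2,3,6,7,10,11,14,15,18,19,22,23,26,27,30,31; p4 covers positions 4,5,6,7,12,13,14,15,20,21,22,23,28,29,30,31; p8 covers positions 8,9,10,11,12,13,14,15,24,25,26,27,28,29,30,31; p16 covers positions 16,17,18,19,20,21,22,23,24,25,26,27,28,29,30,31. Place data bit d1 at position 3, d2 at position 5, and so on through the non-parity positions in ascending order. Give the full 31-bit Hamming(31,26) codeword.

Place data bits at non-power-of-two positions: b3=0, b5=0, b6=0, b7=1, b9=0, b10=0, b11=1, b12=1, b13=0, b14=1, b15=0, b17=1, b18=0, b19=1, b20=0, b21=0, b22=1, b23=0, b24=1, b25=1, b26=0, b27=1, b28=1, b29=1, b30=0, b31=1.
p1 = XOR of data positions {3,5,7,9,11,13,15,17,19,21,23,25,27,29,31} = 0⊕0⊕1⊕0⊕1⊕0⊕0⊕1⊕1⊕0⊕0⊕1⊕1⊕1⊕1 = 0
p2 = XOR of data positions {3,6,7,10,11,14,15,18,19,22,23,26,27,30,31} = 0⊕0⊕1⊕0⊕1⊕1⊕0⊕0⊕1⊕1⊕0⊕0⊕1⊕0⊕1 = 1
p4 = XOR of data positions {5,6,7,12,13,14,15,20,21,22,23,28,29,30,31} = 0⊕0⊕1⊕1⊕0⊕1⊕0⊕0⊕0⊕1⊕0⊕1⊕1⊕0⊕1 = 1
p8 = XOR of data positions {9,10,11,12,13,14,15,24,25,26,27,28,29,30,31} = 0⊕0⊕1⊕1⊕0⊕1⊕0⊕1⊕1⊕0⊕1⊕1⊕1⊕0⊕1 = 1
p16 = XOR of data positions {17,18,19,20,21,22,23,24,25,26,27,28,29,30,31} = 1⊕0⊕1⊕0⊕0⊕1⊕0⊕1⊕1⊕0⊕1⊕1⊕1⊕0⊕1 = 1
Codeword b1..b31 = 0101001100110101101001011011101

0101001100110101101001011011101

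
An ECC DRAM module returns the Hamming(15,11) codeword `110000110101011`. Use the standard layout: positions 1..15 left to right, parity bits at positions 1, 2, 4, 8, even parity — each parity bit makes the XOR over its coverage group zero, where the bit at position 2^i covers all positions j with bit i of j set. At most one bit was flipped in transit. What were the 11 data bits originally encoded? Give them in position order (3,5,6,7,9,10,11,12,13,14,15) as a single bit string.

00010111011

s1: b1⊕b3⊕b5⊕b7⊕b9⊕b11⊕b13⊕b15 = 1⊕0⊕0⊕1⊕0⊕0⊕0⊕1 = 1
s2: b2⊕b3⊕b6⊕b7⊕b10⊕b11⊕b14⊕b15 = 1⊕0⊕0⊕1⊕1⊕0⊕1⊕1 = 1
s4: b4⊕b5⊕b6⊕b7⊕b12⊕b13⊕b14⊕b15 = 0⊕0⊕0⊕1⊕1⊕0⊕1⊕1 = 0
s8: b8⊕b9⊕b10⊕b11⊕b12⊕b13⊕b14⊕b15 = 1⊕0⊕1⊕0⊕1⊕0⊕1⊕1 = 1
Syndrome (s8...s1) = 1011 → position 11.
Flip bit 11: corrected codeword = 110000110111011
Data bits at positions 3,5,6,7,9,10,11,12,13,14,15: 00010111011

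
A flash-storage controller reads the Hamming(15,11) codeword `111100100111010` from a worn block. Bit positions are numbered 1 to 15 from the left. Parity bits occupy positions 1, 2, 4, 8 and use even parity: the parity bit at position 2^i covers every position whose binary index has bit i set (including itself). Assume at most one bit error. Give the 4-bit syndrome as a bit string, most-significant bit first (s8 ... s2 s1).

s1: b1⊕b3⊕b5⊕b7⊕b9⊕b11⊕b13⊕b15 = 1⊕1⊕0⊕1⊕0⊕1⊕0⊕0 = 0
s2: b2⊕b3⊕b6⊕b7⊕b10⊕b11⊕b14⊕b15 = 1⊕1⊕0⊕1⊕1⊕1⊕1⊕0 = 0
s4: b4⊕b5⊕b6⊕b7⊕b12⊕b13⊕b14⊕b15 = 1⊕0⊕0⊕1⊕1⊕0⊕1⊕0 = 0
s8: b8⊕b9⊕b10⊕b11⊕b12⊕b13⊕b14⊕b15 = 0⊕0⊕1⊕1⊕1⊕0⊕1⊕0 = 0
Syndrome (s8...s1) = 0000 → position 0 (no error).

0000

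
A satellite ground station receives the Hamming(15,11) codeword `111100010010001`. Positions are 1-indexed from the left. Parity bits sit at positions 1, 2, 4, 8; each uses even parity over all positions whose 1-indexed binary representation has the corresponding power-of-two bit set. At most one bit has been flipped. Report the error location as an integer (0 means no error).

s1: b1⊕b3⊕b5⊕b7⊕b9⊕b11⊕b13⊕b15 = 1⊕1⊕0⊕0⊕0⊕1⊕0⊕1 = 0
s2: b2⊕b3⊕b6⊕b7⊕b10⊕b11⊕b14⊕b15 = 1⊕1⊕0⊕0⊕0⊕1⊕0⊕1 = 0
s4: b4⊕b5⊕b6⊕b7⊕b12⊕b13⊕b14⊕b15 = 1⊕0⊕0⊕0⊕0⊕0⊕0⊕1 = 0
s8: b8⊕b9⊕b10⊕b11⊕b12⊕b13⊕b14⊕b15 = 1⊕0⊕0⊕1⊕0⊕0⊕0⊕1 = 1
Syndrome (s8...s1) = 1000 → position 8.

8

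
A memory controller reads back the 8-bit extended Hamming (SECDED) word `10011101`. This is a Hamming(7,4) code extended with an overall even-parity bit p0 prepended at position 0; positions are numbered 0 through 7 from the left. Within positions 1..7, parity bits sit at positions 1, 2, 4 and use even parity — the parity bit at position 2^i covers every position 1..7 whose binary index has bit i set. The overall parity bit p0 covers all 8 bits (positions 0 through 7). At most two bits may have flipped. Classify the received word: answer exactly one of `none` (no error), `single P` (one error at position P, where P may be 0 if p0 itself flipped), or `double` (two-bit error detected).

s1: b1⊕b3⊕b5⊕b7 = 0⊕1⊕1⊕1 = 1
s2: b2⊕b3⊕b6⊕b7 = 0⊕1⊕0⊕1 = 0
s4: b4⊕b5⊕b6⊕b7 = 1⊕1⊕0⊕1 = 1
Syndrome (s4...s1) = 101 → position 5.
Overall parity (XOR of all 8 bits, including p0): 1⊕0⊕0⊕1⊕1⊕1⊕0⊕1 = 1
Overall=1, syndrome position=5 → single-bit error at position 5.

single 5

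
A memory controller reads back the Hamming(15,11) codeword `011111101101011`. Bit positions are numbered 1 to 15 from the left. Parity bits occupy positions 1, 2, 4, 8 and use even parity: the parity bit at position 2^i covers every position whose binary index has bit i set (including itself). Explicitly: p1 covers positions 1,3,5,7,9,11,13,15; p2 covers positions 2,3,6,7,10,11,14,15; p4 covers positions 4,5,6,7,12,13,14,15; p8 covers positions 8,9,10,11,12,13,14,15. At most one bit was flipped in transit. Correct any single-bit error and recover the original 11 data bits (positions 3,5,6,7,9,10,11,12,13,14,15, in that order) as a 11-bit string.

s1: b1⊕b3⊕b5⊕b7⊕b9⊕b11⊕b13⊕b15 = 0⊕1⊕1⊕1⊕1⊕0⊕0⊕1 = 1
s2: b2⊕b3⊕b6⊕b7⊕b10⊕b11⊕b14⊕b15 = 1⊕1⊕1⊕1⊕1⊕0⊕1⊕1 = 1
s4: b4⊕b5⊕b6⊕b7⊕b12⊕b13⊕b14⊕b15 = 1⊕1⊕1⊕1⊕1⊕0⊕1⊕1 = 1
s8: b8⊕b9⊕b10⊕b11⊕b12⊕b13⊕b14⊕b15 = 0⊕1⊕1⊕0⊕1⊕0⊕1⊕1 = 1
Syndrome (s8...s1) = 1111 → position 15.
Flip bit 15: corrected codeword = 011111101101010
Data bits at positions 3,5,6,7,9,10,11,12,13,14,15: 11111101010

11111101010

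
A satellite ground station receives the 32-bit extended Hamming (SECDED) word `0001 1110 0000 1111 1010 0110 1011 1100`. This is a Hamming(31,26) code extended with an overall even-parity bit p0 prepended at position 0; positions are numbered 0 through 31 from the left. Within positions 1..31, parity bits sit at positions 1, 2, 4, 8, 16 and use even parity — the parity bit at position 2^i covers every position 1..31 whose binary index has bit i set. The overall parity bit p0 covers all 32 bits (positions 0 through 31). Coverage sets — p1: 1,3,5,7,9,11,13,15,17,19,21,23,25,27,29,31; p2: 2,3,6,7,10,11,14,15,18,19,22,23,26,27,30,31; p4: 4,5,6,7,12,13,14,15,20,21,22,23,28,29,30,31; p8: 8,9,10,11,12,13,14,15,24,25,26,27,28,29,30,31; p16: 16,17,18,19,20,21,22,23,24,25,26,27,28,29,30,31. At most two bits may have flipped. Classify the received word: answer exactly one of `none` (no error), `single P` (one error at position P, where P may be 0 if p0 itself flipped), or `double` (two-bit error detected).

single 29

s1: b1⊕b3⊕b5⊕b7⊕b9⊕b11⊕b13⊕b15⊕b17⊕b19⊕b21⊕b23⊕b25⊕b27⊕b29⊕b31 = 0⊕1⊕1⊕0⊕0⊕0⊕1⊕1⊕0⊕0⊕1⊕0⊕0⊕1⊕1⊕0 = 1
s2: b2⊕b3⊕b6⊕b7⊕b10⊕b11⊕b14⊕b15⊕b18⊕b19⊕b22⊕b23⊕b26⊕b27⊕b30⊕b31 = 0⊕1⊕1⊕0⊕0⊕0⊕1⊕1⊕1⊕0⊕1⊕0⊕1⊕1⊕0⊕0 = 0
s4: b4⊕b5⊕b6⊕b7⊕b12⊕b13⊕b14⊕b15⊕b20⊕b21⊕b22⊕b23⊕b28⊕b29⊕b30⊕b31 = 1⊕1⊕1⊕0⊕1⊕1⊕1⊕1⊕0⊕1⊕1⊕0⊕1⊕1⊕0⊕0 = 1
s8: b8⊕b9⊕b10⊕b11⊕b12⊕b13⊕b14⊕b15⊕b24⊕b25⊕b26⊕b27⊕b28⊕b29⊕b30⊕b31 = 0⊕0⊕0⊕0⊕1⊕1⊕1⊕1⊕1⊕0⊕1⊕1⊕1⊕1⊕0⊕0 = 1
s16: b16⊕b17⊕b18⊕b19⊕b20⊕b21⊕b22⊕b23⊕b24⊕b25⊕b26⊕b27⊕b28⊕b29⊕b30⊕b31 = 1⊕0⊕1⊕0⊕0⊕1⊕1⊕0⊕1⊕0⊕1⊕1⊕1⊕1⊕0⊕0 = 1
Syndrome (s16...s1) = 11101 → position 29.
Overall parity (XOR of all 32 bits, including p0): 0⊕0⊕0⊕1⊕1⊕1⊕1⊕0⊕0⊕0⊕0⊕0⊕1⊕1⊕1⊕1⊕1⊕0⊕1⊕0⊕0⊕1⊕1⊕0⊕1⊕0⊕1⊕1⊕1⊕1⊕0⊕0 = 1
Overall=1, syndrome position=29 → single-bit error at position 29.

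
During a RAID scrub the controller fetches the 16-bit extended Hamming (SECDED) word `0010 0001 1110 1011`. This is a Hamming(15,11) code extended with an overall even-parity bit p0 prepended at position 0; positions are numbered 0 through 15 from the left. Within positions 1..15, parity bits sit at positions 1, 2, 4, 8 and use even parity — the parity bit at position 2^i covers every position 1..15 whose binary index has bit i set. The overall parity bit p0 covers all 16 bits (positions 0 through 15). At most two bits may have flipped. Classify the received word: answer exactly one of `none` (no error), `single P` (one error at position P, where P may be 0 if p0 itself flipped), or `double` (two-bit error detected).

s1: b1⊕b3⊕b5⊕b7⊕b9⊕b11⊕b13⊕b15 = 0⊕0⊕0⊕1⊕1⊕0⊕0⊕1 = 1
s2: b2⊕b3⊕b6⊕b7⊕b10⊕b11⊕b14⊕b15 = 1⊕0⊕0⊕1⊕1⊕0⊕1⊕1 = 1
s4: b4⊕b5⊕b6⊕b7⊕b12⊕b13⊕b14⊕b15 = 0⊕0⊕0⊕1⊕1⊕0⊕1⊕1 = 0
s8: b8⊕b9⊕b10⊕b11⊕b12⊕b13⊕b14⊕b15 = 1⊕1⊕1⊕0⊕1⊕0⊕1⊕1 = 0
Syndrome (s8...s1) = 0011 → position 3.
Overall parity (XOR of all 16 bits, including p0): 0⊕0⊕1⊕0⊕0⊕0⊕0⊕1⊕1⊕1⊕1⊕0⊕1⊕0⊕1⊕1 = 0
Overall=0, syndrome position=3 → double-bit error detected (uncorrectable).

double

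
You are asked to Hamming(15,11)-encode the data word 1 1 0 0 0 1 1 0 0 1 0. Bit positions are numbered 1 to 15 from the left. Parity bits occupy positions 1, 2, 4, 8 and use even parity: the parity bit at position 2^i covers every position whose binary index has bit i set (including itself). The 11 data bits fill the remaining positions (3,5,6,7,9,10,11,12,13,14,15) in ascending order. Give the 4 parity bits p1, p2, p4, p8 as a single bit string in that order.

Place data bits at non-power-of-two positions: b3=1, b5=1, b6=0, b7=0, b9=0, b10=1, b11=1, b12=0, b13=0, b14=1, b15=0.
p1 = XOR of data positions {3,5,7,9,11,13,15} = 1⊕1⊕0⊕0⊕1⊕0⊕0 = 1
p2 = XOR of data positions {3,6,7,10,11,14,15} = 1⊕0⊕0⊕1⊕1⊕1⊕0 = 0
p4 = XOR of data positions {5,6,7,12,13,14,15} = 1⊕0⊕0⊕0⊕0⊕1⊕0 = 0
p8 = XOR of data positions {9,10,11,12,13,14,15} = 0⊕1⊕1⊕0⊕0⊕1⊕0 = 1
Parity bits p1,p2,p4,p8 = 1001

1001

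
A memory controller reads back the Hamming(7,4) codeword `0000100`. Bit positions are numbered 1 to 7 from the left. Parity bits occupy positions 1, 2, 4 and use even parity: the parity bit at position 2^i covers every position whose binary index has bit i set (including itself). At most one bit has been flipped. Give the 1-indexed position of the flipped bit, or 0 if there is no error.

5

s1: b1⊕b3⊕b5⊕b7 = 0⊕0⊕1⊕0 = 1
s2: b2⊕b3⊕b6⊕b7 = 0⊕0⊕0⊕0 = 0
s4: b4⊕b5⊕b6⊕b7 = 0⊕1⊕0⊕0 = 1
Syndrome (s4...s1) = 101 → position 5.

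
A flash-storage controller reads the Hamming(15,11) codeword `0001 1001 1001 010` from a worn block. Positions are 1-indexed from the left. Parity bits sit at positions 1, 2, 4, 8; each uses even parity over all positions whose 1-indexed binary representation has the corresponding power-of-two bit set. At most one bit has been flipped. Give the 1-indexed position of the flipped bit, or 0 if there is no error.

2

s1: b1⊕b3⊕b5⊕b7⊕b9⊕b11⊕b13⊕b15 = 0⊕0⊕1⊕0⊕1⊕0⊕0⊕0 = 0
s2: b2⊕b3⊕b6⊕b7⊕b10⊕b11⊕b14⊕b15 = 0⊕0⊕0⊕0⊕0⊕0⊕1⊕0 = 1
s4: b4⊕b5⊕b6⊕b7⊕b12⊕b13⊕b14⊕b15 = 1⊕1⊕0⊕0⊕1⊕0⊕1⊕0 = 0
s8: b8⊕b9⊕b10⊕b11⊕b12⊕b13⊕b14⊕b15 = 1⊕1⊕0⊕0⊕1⊕0⊕1⊕0 = 0
Syndrome (s8...s1) = 0010 → position 2.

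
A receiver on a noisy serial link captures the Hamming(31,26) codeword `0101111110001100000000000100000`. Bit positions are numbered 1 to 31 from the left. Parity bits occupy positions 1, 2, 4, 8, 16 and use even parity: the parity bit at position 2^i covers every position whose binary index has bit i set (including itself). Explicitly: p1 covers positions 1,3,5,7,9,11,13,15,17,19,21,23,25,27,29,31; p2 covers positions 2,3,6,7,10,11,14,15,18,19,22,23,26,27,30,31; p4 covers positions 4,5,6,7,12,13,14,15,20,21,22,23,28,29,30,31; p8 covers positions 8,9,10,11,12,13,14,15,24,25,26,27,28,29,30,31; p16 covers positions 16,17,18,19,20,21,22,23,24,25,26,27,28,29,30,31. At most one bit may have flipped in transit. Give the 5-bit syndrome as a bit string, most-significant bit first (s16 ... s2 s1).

11010

s1: b1⊕b3⊕b5⊕b7⊕b9⊕b11⊕b13⊕b15⊕b17⊕b19⊕b21⊕b23⊕b25⊕b27⊕b29⊕b31 = 0⊕0⊕1⊕1⊕1⊕0⊕1⊕0⊕0⊕0⊕0⊕0⊕0⊕0⊕0⊕0 = 0
s2: b2⊕b3⊕b6⊕b7⊕b10⊕b11⊕b14⊕b15⊕b18⊕b19⊕b22⊕b23⊕b26⊕b27⊕b30⊕b31 = 1⊕0⊕1⊕1⊕0⊕0⊕1⊕0⊕0⊕0⊕0⊕0⊕1⊕0⊕0⊕0 = 1
s4: b4⊕b5⊕b6⊕b7⊕b12⊕b13⊕b14⊕b15⊕b20⊕b21⊕b22⊕b23⊕b28⊕b29⊕b30⊕b31 = 1⊕1⊕1⊕1⊕0⊕1⊕1⊕0⊕0⊕0⊕0⊕0⊕0⊕0⊕0⊕0 = 0
s8: b8⊕b9⊕b10⊕b11⊕b12⊕b13⊕b14⊕b15⊕b24⊕b25⊕b26⊕b27⊕b28⊕b29⊕b30⊕b31 = 1⊕1⊕0⊕0⊕0⊕1⊕1⊕0⊕0⊕0⊕1⊕0⊕0⊕0⊕0⊕0 = 1
s16: b16⊕b17⊕b18⊕b19⊕b20⊕b21⊕b22⊕b23⊕b24⊕b25⊕b26⊕b27⊕b28⊕b29⊕b30⊕b31 = 0⊕0⊕0⊕0⊕0⊕0⊕0⊕0⊕0⊕0⊕1⊕0⊕0⊕0⊕0⊕0 = 1
Syndrome (s16...s1) = 11010 → position 26.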